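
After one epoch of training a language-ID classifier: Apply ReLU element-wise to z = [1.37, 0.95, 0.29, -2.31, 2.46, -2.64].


ReLU(1.37) = max(0, 1.37) = 1.37
ReLU(0.95) = max(0, 0.95) = 0.95
ReLU(0.29) = max(0, 0.29) = 0.29
ReLU(-2.31) = max(0, -2.31) = 0.0
ReLU(2.46) = max(0, 2.46) = 2.46
ReLU(-2.64) = max(0, -2.64) = 0.0
result = [1.37, 0.95, 0.29, 0.0, 2.46, 0.0]

[1.37, 0.95, 0.29, 0.0, 2.46, 0.0]


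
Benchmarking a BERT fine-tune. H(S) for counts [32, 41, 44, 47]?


Probabilities: [32/164, 41/164, 44/164, 47/164] ≈ [0.1951, 0.25, 0.2683, 0.2866]
H = -((32/164)·log₂(32/164) + (41/164)·log₂(41/164) + (44/164)·log₂(44/164) + (47/164)·log₂(47/164))
  = 1.986 bits

1.986 bits


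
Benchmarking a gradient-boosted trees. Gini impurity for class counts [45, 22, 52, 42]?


Probabilities: [45/161, 22/161, 52/161, 42/161] ≈ [0.2795, 0.1366, 0.323, 0.2609]
Σpᵢ² = (2025 + 484 + 2704 + 1764)/161² = 6977/25921
Gini = 1 - Σpᵢ² = 1 - 6977/25921 = 0.7308

0.7308


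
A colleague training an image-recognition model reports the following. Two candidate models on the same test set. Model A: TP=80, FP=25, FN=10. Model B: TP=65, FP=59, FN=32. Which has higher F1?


Model A: P=80/105=0.7619, R=80/90=0.8889, F1=2PR/(P+R)=2TP/(2TP+FP+FN)=160/195=0.8205
Model B: P=65/124=0.5242, R=65/97=0.6701, F1=2PR/(P+R)=2TP/(2TP+FP+FN)=130/221=0.5882
0.8205 > 0.5882 → Model A

Model A


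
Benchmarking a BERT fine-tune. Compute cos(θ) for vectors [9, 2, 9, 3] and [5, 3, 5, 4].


A·B = 9·5 + 2·3 + 9·5 + 3·4 = 108
‖A‖ = √175 = 13.2288, ‖B‖ = √75 = 8.6603
cos = 108/(√175·√75) = 108/√13125 = 0.9427

0.9427


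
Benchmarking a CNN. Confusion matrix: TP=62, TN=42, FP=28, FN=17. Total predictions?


Total = TP + TN + FP + FN
= 62 + 42 + 28 + 17
= 149
(Predicted positive: 90, predicted negative: 59)

149


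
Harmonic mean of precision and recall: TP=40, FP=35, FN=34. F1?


Precision = 40/75 = 0.5333
Recall = 40/74 = 0.5405
F1 = 2·P·R/(P+R) = 2·TP/(2·TP+FP+FN) = 80/(80+35+34) = 80/149 = 0.5369

0.5369


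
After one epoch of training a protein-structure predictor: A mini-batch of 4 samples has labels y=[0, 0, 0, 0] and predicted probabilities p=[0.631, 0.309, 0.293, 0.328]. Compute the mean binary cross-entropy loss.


L[0] = -ln(1-0.631) = -ln(0.369) = 0.997
L[1] = -ln(1-0.309) = -ln(0.691) = 0.3696
L[2] = -ln(1-0.293) = -ln(0.707) = 0.3467
L[3] = -ln(1-0.328) = -ln(0.672) = 0.3975
mean = (0.997 + 0.3696 + 0.3467 + 0.3975)/4 = 0.5277

0.5277


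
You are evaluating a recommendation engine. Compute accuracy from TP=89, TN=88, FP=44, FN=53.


Accuracy = (TP+TN)/(TP+TN+FP+FN)
= (89+88)/(274)
= 177/274 = 64.6%

64.6%


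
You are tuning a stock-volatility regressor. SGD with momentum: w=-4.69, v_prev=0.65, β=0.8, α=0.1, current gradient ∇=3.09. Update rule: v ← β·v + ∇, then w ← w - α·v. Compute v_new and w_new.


v_new = 0.8·0.65 + 3.09 = 0.52 + 3.09 = 3.61
w_new = -4.69 - 0.1·3.61 = -4.69 - 0.361 = -5.051

v_new=3.61, w_new=-5.051


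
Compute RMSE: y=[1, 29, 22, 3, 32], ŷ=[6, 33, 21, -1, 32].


MSE = 58/5 = 11.6
RMSE = √(58/5) = 3.4059

3.4059


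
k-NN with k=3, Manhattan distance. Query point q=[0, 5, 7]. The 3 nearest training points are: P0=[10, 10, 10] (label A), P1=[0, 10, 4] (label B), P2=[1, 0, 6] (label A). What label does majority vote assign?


d(q,P0) = 18  (label A)
d(q,P1) = 8  (label B)
d(q,P2) = 7  (label A)
Votes: A=2, B=1
Majority → A

A


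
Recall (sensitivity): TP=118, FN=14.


Recall = TP/(TP+FN)
= 118/(118+14)
= 118/132 = 89.39%

89.39%


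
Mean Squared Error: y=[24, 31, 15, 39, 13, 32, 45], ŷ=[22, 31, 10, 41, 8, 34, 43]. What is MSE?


Squared errors: (24-22)²=4, (31-31)²=0, (15-10)²=25, (39-41)²=4, (13-8)²=25, (32-34)²=4, (45-43)²=4
Sum = 66
MSE = 66/7 = 66/7

66/7


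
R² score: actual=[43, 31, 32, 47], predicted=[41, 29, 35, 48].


ȳ = 38.25
SS_res = Σ(y-ŷ)² = 18
SS_tot = Σ(y-ȳ)² = 190.75
R² = 1 - SS_res/SS_tot = 1 - 0.0944 = 0.9056

0.9056


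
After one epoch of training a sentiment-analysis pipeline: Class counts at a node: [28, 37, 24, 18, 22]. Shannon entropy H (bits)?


Probabilities: [28/129, 37/129, 24/129, 18/129, 22/129] ≈ [0.2171, 0.2868, 0.186, 0.1395, 0.1705]
H = -((28/129)·log₂(28/129) + (37/129)·log₂(37/129) + (24/129)·log₂(24/129) + (18/129)·log₂(18/129) + (22/129)·log₂(22/129))
  = 2.2782 bits

2.2782 bits


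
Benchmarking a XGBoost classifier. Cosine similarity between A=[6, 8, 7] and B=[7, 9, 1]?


A·B = 6·7 + 8·9 + 7·1 = 121
‖A‖ = √149 = 12.2066, ‖B‖ = √131 = 11.4455
cos = 121/(√149·√131) = 121/√19519 = 0.8661

0.8661


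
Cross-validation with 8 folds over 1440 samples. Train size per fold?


Fold size = 1440/8 = 180
Training per fold = 1440 - 180 = 1260

1260


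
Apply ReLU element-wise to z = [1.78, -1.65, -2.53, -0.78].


ReLU(1.78) = max(0, 1.78) = 1.78
ReLU(-1.65) = max(0, -1.65) = 0.0
ReLU(-2.53) = max(0, -2.53) = 0.0
ReLU(-0.78) = max(0, -0.78) = 0.0
result = [1.78, 0.0, 0.0, 0.0]

[1.78, 0.0, 0.0, 0.0]


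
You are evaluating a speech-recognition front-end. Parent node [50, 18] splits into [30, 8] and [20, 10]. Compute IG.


Parent = [50, 18], H_parent = 0.8338
H_left = 0.7425 (n=38), H_right = 0.9183 (n=30)
H_children = (38/68)·0.7425 + (30/68)·0.9183 = 0.8201
IG = 0.8338 - 0.8201 = 0.0137

0.0137


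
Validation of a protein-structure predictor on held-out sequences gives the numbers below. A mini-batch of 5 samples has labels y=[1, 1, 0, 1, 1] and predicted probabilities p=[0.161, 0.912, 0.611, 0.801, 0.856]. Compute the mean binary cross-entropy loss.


L[0] = -ln(0.161) = 1.8264
L[1] = -ln(0.912) = 0.0921
L[2] = -ln(1-0.611) = -ln(0.389) = 0.9442
L[3] = -ln(0.801) = 0.2219
L[4] = -ln(0.856) = 0.1555
mean = (1.8264 + 0.0921 + 0.9442 + 0.2219 + 0.1555)/5 = 0.648

0.648


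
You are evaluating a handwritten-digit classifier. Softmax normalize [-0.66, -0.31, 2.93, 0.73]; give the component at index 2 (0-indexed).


Exponentials: e^-0.66=0.5169, e^-0.31=0.7334, e^2.93=18.7276, e^0.73=2.0751
Sum = 22.053
Softmax = [0.0234, 0.0333, 0.8492, 0.0941]
p[2] = 18.7276/22.053 = 0.8492

0.8492


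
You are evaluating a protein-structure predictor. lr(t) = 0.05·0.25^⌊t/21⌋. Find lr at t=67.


n_drops = ⌊67/21⌋ = 3
lr = 0.05·0.25^3 = 0.05·0.015625 = 0.00078125

0.00078125


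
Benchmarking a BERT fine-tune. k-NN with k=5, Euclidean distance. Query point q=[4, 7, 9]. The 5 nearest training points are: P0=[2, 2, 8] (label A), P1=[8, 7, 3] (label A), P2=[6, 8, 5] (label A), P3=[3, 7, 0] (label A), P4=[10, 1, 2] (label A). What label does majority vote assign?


d(q,P0) = 5.4772  (label A)
d(q,P1) = 7.2111  (label A)
d(q,P2) = 4.5826  (label A)
d(q,P3) = 9.0554  (label A)
d(q,P4) = 11.0  (label A)
Votes: A=5, B=0
Majority → A

A


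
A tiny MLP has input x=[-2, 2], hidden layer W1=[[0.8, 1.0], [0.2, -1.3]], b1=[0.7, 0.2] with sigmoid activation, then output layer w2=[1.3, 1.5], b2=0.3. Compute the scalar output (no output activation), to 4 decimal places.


z1[0] = (0.8)·(-2) + (1.0)·(2) + 0.7 = 1.1
z1[1] = (0.2)·(-2) + (-1.3)·(2) + 0.2 = -2.8
h = sigmoid(z1) = [0.7503, 0.0573]
output = (1.3)·(0.7503) + (1.5)·(0.0573) + 0.3 = 1.3613

1.3613


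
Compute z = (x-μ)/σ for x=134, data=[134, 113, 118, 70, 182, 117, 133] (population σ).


μ = 123.8571, σ = 30.8611
z = (134 - 123.8571)/30.8611 = 0.3287

0.3287


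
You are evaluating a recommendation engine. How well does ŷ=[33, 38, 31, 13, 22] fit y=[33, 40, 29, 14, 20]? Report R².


ȳ = 27.2
SS_res = Σ(y-ŷ)² = 13
SS_tot = Σ(y-ȳ)² = 426.8
R² = 1 - SS_res/SS_tot = 1 - 0.0305 = 0.9695

0.9695


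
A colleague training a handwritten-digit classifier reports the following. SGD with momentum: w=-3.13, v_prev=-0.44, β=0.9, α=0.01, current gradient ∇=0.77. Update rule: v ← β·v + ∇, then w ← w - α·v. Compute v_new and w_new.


v_new = 0.9·-0.44 + 0.77 = -0.396 + 0.77 = 0.374
w_new = -3.13 - 0.01·0.374 = -3.13 - 0.00374 = -3.13374

v_new=0.374, w_new=-3.13374


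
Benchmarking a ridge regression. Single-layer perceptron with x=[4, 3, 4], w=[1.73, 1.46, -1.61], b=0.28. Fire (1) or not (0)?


z = (4)·(1.73) + (3)·(1.46) + (4)·(-1.61) + 0.28
  = 5.14
step(z) = 1 (z≥0)

1


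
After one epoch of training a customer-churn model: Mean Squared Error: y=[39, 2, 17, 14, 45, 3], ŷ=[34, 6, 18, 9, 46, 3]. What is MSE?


Squared errors: (39-34)²=25, (2-6)²=16, (17-18)²=1, (14-9)²=25, (45-46)²=1, (3-3)²=0
Sum = 68
MSE = 68/6 = 34/3

34/3


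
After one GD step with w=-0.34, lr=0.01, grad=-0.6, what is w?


w_new = w - α·∇
= -0.34 - 0.01·-0.6
= -0.34 + 0.006
= -0.334

-0.334


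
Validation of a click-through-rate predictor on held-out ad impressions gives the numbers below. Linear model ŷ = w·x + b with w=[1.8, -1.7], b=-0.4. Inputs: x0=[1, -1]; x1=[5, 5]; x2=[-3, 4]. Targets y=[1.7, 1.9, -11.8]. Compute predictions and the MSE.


ŷ0 = (1.8)·(1) + (-1.7)·(-1) - 0.4 = 3.1
ŷ1 = (1.8)·(5) + (-1.7)·(5) - 0.4 = 0.1
ŷ2 = (1.8)·(-3) + (-1.7)·(4) - 0.4 = -12.6
errors² = [1.96, 3.24, 0.64]
MSE = 5.8400/3 = 1.9467

1.9467


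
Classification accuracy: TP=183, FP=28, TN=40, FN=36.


Accuracy = (TP+TN)/(TP+TN+FP+FN)
= (183+40)/(287)
= 223/287 = 77.7%

77.7%


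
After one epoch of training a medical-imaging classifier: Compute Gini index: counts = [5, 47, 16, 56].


Probabilities: [5/124, 47/124, 16/124, 56/124] ≈ [0.0403, 0.379, 0.129, 0.4516]
Σpᵢ² = (25 + 2209 + 256 + 3136)/124² = 5626/15376
Gini = 1 - Σpᵢ² = 1 - 5626/15376 = 0.6341

0.6341


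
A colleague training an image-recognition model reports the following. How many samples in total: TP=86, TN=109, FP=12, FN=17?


Total = TP + TN + FP + FN
= 86 + 109 + 12 + 17
= 224
(Predicted positive: 98, predicted negative: 126)

224


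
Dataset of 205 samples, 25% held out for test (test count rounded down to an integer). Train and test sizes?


Test = ⌊205·25/100⌋ = 51
Train = 205 - 51 = 154

Train: 154, Test: 51


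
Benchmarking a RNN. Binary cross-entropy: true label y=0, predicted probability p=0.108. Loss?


BCE = -[y·ln(p) + (1-y)·ln(1-p)]
= -0 - 1·ln(1-0.108)
= -ln(0.892) = 0.1143

0.1143


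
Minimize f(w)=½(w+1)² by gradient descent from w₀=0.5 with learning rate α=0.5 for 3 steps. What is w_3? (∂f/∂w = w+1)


step 1: grad = 0.5+1 = 1.5; w = 0.5 - 0.5·(1.5) = -0.25
step 2: grad = -0.25+1 = 0.75; w = -0.25 - 0.5·(0.75) = -0.625
step 3: grad = -0.625+1 = 0.375; w = -0.625 - 0.5·(0.375) = -0.8125

-0.8125


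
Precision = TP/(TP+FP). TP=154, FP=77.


Precision = TP/(TP+FP)
= 154/(154+77)
= 154/231 = 66.67%

66.67%


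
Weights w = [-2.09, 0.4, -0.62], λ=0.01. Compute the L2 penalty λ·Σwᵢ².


‖w‖₂² = (-2.09)² + (0.4)² + (-0.62)²
     = 4.3681 + 0.16 + 0.3844
     = 4.9125
λ·‖w‖₂² = 0.01·4.9125 = 0.049125

0.049125


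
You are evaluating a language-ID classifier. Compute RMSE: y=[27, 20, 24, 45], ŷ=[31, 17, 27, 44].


MSE = 35/4 = 8.75
RMSE = √(35/4) = 2.958

2.958


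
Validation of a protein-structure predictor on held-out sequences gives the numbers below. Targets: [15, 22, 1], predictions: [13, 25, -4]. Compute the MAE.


Absolute errors: |15-13|=2, |22-25|=3, |1+ 4|=5
Sum = 10
MAE = 10/3 = 10/3

10/3


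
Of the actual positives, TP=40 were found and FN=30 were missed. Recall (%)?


Recall = TP/(TP+FN)
= 40/(40+30)
= 40/70 = 57.14%

57.14%


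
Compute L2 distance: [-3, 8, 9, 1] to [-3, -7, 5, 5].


d = √((-3+ 3)² + (8+ 7)² + (9-5)² + (1-5)²)
  = √(0 + 225 + 16 + 16)
  = √257 = 16.0312

16.0312


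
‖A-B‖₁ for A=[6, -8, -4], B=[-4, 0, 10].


d = |6+ 4| + |-8-0| + |-4-10|
  = 10 + 8 + 14
  = 32

32


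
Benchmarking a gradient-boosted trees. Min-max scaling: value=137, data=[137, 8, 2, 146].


min=2, max=146
(137-2)/(146-2) = 135/144 = 0.9375

0.9375


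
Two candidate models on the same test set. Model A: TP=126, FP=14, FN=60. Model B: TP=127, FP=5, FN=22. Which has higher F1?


Model A: P=126/140=0.9, R=126/186=0.6774, F1=2PR/(P+R)=2TP/(2TP+FP+FN)=252/326=0.773
Model B: P=127/132=0.9621, R=127/149=0.8523, F1=2PR/(P+R)=2TP/(2TP+FP+FN)=254/281=0.9039
0.773 < 0.9039 → Model B

Model B


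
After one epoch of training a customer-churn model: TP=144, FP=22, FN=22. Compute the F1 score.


Precision = 144/166 = 0.8675
Recall = 144/166 = 0.8675
F1 = 2·P·R/(P+R) = 2·TP/(2·TP+FP+FN) = 288/(288+22+22) = 288/332 = 0.8675

0.8675


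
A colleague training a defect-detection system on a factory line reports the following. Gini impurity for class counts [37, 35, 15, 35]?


Probabilities: [37/122, 35/122, 15/122, 35/122] ≈ [0.3033, 0.2869, 0.123, 0.2869]
Σpᵢ² = (1369 + 1225 + 225 + 1225)/122² = 4044/14884
Gini = 1 - Σpᵢ² = 1 - 4044/14884 = 0.7283

0.7283


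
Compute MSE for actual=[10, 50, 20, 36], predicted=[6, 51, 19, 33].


Squared errors: (10-6)²=16, (50-51)²=1, (20-19)²=1, (36-33)²=9
Sum = 27
MSE = 27/4 = 27/4

27/4


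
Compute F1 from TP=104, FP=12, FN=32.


Precision = 104/116 = 0.8966
Recall = 104/136 = 0.7647
F1 = 2·P·R/(P+R) = 2·TP/(2·TP+FP+FN) = 208/(208+12+32) = 208/252 = 0.8254

0.8254


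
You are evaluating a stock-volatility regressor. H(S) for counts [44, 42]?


Probabilities: [44/86, 42/86] ≈ [0.5116, 0.4884]
H = -((44/86)·log₂(44/86) + (42/86)·log₂(42/86))
  = 0.9996 bits

0.9996 bits


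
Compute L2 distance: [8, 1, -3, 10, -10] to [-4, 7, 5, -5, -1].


d = √((8+ 4)² + (1-7)² + (-3-5)² + (10+ 5)² + (-10+ 1)²)
  = √(144 + 36 + 64 + 225 + 81)
  = √550 = 23.4521

23.4521


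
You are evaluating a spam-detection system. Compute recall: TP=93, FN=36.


Recall = TP/(TP+FN)
= 93/(93+36)
= 93/129 = 72.09%

72.09%


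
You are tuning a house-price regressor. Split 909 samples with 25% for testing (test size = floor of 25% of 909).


Test = ⌊909·25/100⌋ = 227
Train = 909 - 227 = 682

Train: 682, Test: 227


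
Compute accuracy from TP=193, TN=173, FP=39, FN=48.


Accuracy = (TP+TN)/(TP+TN+FP+FN)
= (193+173)/(453)
= 366/453 = 80.79%

80.79%


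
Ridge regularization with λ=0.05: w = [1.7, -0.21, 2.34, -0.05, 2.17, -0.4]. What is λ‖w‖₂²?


‖w‖₂² = (1.7)² + (-0.21)² + (2.34)² + (-0.05)² + (2.17)² + (-0.4)²
     = 2.89 + 0.0441 + 5.4756 + 0.0025 + 4.7089 + 0.16
     = 13.2811
λ·‖w‖₂² = 0.05·13.2811 = 0.664055

0.664055


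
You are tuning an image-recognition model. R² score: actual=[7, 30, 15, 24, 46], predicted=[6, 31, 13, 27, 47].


ȳ = 24.4
SS_res = Σ(y-ŷ)² = 16
SS_tot = Σ(y-ȳ)² = 889.2
R² = 1 - SS_res/SS_tot = 1 - 0.018 = 0.982

0.982


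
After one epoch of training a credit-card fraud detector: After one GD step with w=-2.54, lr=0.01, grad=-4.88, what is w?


w_new = w - α·∇
= -2.54 - 0.01·-4.88
= -2.54 + 0.0488
= -2.4912

-2.4912


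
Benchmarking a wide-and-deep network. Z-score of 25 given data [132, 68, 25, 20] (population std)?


μ = 61.25, σ = 44.9075
z = (25 - 61.25)/44.9075 = -0.8072

-0.8072


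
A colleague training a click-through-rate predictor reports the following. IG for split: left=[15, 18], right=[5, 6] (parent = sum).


Parent = [20, 24], H_parent = 0.994
H_left = 0.994 (n=33), H_right = 0.994 (n=11)
H_children = (33/44)·0.994 + (11/44)·0.994 = 0.994
IG = 0.994 - 0.994 = 0.0

0.0


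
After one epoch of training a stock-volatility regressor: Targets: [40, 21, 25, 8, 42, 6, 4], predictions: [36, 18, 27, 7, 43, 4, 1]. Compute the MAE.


Absolute errors: |40-36|=4, |21-18|=3, |25-27|=2, |8-7|=1, |42-43|=1, |6-4|=2, |4-1|=3
Sum = 16
MAE = 16/7 = 16/7

16/7


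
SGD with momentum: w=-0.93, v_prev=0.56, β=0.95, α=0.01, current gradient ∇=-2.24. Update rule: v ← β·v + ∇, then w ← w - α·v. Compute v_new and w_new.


v_new = 0.95·0.56 - 2.24 = 0.532 - 2.24 = -1.708
w_new = -0.93 - 0.01·-1.708 = -0.93 + 0.01708 = -0.91292

v_new=-1.708, w_new=-0.91292


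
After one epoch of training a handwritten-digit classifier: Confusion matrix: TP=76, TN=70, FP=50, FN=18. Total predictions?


Total = TP + TN + FP + FN
= 76 + 70 + 50 + 18
= 214
(Predicted positive: 126, predicted negative: 88)

214


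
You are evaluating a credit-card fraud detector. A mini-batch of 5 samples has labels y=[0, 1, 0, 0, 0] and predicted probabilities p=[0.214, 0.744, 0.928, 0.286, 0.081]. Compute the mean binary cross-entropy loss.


L[0] = -ln(1-0.214) = -ln(0.786) = 0.2408
L[1] = -ln(0.744) = 0.2957
L[2] = -ln(1-0.928) = -ln(0.072) = 2.6311
L[3] = -ln(1-0.286) = -ln(0.714) = 0.3369
L[4] = -ln(1-0.081) = -ln(0.919) = 0.0845
mean = (0.2408 + 0.2957 + 2.6311 + 0.3369 + 0.0845)/5 = 0.7178

0.7178


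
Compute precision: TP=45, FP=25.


Precision = TP/(TP+FP)
= 45/(45+25)
= 45/70 = 64.29%

64.29%


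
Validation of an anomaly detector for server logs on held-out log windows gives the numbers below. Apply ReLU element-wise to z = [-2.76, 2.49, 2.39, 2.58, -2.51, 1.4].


ReLU(-2.76) = max(0, -2.76) = 0.0
ReLU(2.49) = max(0, 2.49) = 2.49
ReLU(2.39) = max(0, 2.39) = 2.39
ReLU(2.58) = max(0, 2.58) = 2.58
ReLU(-2.51) = max(0, -2.51) = 0.0
ReLU(1.4) = max(0, 1.4) = 1.4
result = [0.0, 2.49, 2.39, 2.58, 0.0, 1.4]

[0.0, 2.49, 2.39, 2.58, 0.0, 1.4]


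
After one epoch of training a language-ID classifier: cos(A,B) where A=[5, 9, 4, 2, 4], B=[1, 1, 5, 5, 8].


A·B = 5·1 + 9·1 + 4·5 + 2·5 + 4·8 = 76
‖A‖ = √142 = 11.9164, ‖B‖ = √116 = 10.7703
cos = 76/(√142·√116) = 76/√16472 = 0.5922

0.5922


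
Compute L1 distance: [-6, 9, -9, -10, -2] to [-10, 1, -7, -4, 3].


d = |-6+ 10| + |9-1| + |-9+ 7| + |-10+ 4| + |-2-3|
  = 4 + 8 + 2 + 6 + 5
  = 25

25


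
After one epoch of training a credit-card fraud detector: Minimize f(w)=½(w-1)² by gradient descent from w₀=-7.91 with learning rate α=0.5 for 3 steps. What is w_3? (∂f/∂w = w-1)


step 1: grad = -7.91-1 = -8.91; w = -7.91 - 0.5·(-8.91) = -3.455
step 2: grad = -3.455-1 = -4.455; w = -3.455 - 0.5·(-4.455) = -1.2275
step 3: grad = -1.2275-1 = -2.2275; w = -1.2275 - 0.5·(-2.2275) = -0.11375

-0.11375


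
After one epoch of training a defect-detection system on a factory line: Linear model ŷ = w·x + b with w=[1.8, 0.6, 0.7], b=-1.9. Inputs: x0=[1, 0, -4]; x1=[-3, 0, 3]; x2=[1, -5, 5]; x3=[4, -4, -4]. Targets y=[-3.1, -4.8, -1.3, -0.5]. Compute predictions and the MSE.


ŷ0 = (1.8)·(1) + (0.6)·(0) + (0.7)·(-4) - 1.9 = -2.9
ŷ1 = (1.8)·(-3) + (0.6)·(0) + (0.7)·(3) - 1.9 = -5.2
ŷ2 = (1.8)·(1) + (0.6)·(-5) + (0.7)·(5) - 1.9 = 0.4
ŷ3 = (1.8)·(4) + (0.6)·(-4) + (0.7)·(-4) - 1.9 = 0.1
errors² = [0.04, 0.16, 2.89, 0.36]
MSE = 3.4500/4 = 0.8625

0.8625


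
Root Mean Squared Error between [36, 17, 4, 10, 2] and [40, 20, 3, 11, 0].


MSE = 31/5 = 6.2
RMSE = √(31/5) = 2.49

2.49


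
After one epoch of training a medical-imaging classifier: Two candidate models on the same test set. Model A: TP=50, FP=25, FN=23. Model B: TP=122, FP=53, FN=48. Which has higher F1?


Model A: P=50/75=0.6667, R=50/73=0.6849, F1=2PR/(P+R)=2TP/(2TP+FP+FN)=100/148=0.6757
Model B: P=122/175=0.6971, R=122/170=0.7176, F1=2PR/(P+R)=2TP/(2TP+FP+FN)=244/345=0.7072
0.6757 < 0.7072 → Model B

Model B


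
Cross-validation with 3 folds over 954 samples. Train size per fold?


Fold size = 954/3 = 318
Training per fold = 954 - 318 = 636

636


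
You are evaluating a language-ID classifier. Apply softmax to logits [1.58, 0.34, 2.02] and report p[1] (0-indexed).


Exponentials: e^1.58=4.855, e^0.34=1.4049, e^2.02=7.5383
Sum = 13.7982
Softmax = [0.3519, 0.1018, 0.5463]
p[1] = 1.4049/13.7982 = 0.1018

0.1018


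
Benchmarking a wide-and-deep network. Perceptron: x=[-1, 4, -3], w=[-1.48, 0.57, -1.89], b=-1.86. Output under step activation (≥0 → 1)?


z = (-1)·(-1.48) + (4)·(0.57) + (-3)·(-1.89) - 1.86
  = 7.57
step(z) = 1 (z≥0)

1


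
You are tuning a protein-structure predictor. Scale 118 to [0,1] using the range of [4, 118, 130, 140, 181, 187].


min=4, max=187
(118-4)/(187-4) = 114/183 = 0.623

0.623


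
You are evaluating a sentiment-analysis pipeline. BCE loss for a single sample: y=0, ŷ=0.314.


BCE = -[y·ln(p) + (1-y)·ln(1-p)]
= -0 - 1·ln(1-0.314)
= -ln(0.686) = 0.3769

0.3769


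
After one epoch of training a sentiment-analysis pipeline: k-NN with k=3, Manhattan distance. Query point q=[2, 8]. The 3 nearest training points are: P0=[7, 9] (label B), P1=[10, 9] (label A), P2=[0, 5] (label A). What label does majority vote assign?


d(q,P0) = 6  (label B)
d(q,P1) = 9  (label A)
d(q,P2) = 5  (label A)
Votes: A=2, B=1
Majority → A

A


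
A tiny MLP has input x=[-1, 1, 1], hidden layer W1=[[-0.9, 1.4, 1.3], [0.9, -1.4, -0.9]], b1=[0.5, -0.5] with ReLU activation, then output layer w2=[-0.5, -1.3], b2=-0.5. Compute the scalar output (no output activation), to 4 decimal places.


z1[0] = (-0.9)·(-1) + (1.4)·(1) + (1.3)·(1) + 0.5 = 4.1
z1[1] = (0.9)·(-1) + (-1.4)·(1) + (-0.9)·(1) - 0.5 = -3.7
h = ReLU(z1) = [4.1, 0.0]
output = (-0.5)·(4.1) + (-1.3)·(0.0) - 0.5 = -2.55

-2.55


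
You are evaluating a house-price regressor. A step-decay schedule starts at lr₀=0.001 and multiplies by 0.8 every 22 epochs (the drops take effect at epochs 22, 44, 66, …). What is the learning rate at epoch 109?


n_drops = ⌊109/22⌋ = 4
lr = 0.001·0.8^4 = 0.001·0.4096 = 0.0004096

0.0004096


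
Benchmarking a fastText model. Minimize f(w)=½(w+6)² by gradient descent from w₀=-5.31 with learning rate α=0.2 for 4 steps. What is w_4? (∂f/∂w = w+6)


step 1: grad = -5.31+6 = 0.69; w = -5.31 - 0.2·(0.69) = -5.448
step 2: grad = -5.448+6 = 0.552; w = -5.448 - 0.2·(0.552) = -5.5584
step 3: grad = -5.5584+6 = 0.4416; w = -5.5584 - 0.2·(0.4416) = -5.64672
step 4: grad = -5.64672+6 = 0.35328; w = -5.64672 - 0.2·(0.35328) = -5.717376

-5.717376


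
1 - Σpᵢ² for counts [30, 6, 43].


Probabilities: [30/79, 6/79, 43/79] ≈ [0.3797, 0.0759, 0.5443]
Σpᵢ² = (900 + 36 + 1849)/79² = 2785/6241
Gini = 1 - Σpᵢ² = 1 - 2785/6241 = 0.5538

0.5538


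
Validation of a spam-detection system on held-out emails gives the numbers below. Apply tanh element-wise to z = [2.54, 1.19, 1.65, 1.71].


tanh(2.54) = 0.9876
tanh(1.19) = 0.8306
tanh(1.65) = 0.9289
tanh(1.71) = 0.9366
result = [0.9876, 0.8306, 0.9289, 0.9366]

[0.9876, 0.8306, 0.9289, 0.9366]


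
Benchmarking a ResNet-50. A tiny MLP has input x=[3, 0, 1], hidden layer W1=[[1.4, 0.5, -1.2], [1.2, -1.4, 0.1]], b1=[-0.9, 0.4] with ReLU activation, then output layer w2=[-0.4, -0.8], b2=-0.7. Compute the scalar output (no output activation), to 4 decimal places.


z1[0] = (1.4)·(3) + (0.5)·(0) + (-1.2)·(1) - 0.9 = 2.1
z1[1] = (1.2)·(3) + (-1.4)·(0) + (0.1)·(1) + 0.4 = 4.1
h = ReLU(z1) = [2.1, 4.1]
output = (-0.4)·(2.1) + (-0.8)·(4.1) - 0.7 = -4.82

-4.82


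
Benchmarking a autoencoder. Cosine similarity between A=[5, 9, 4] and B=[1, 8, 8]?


A·B = 5·1 + 9·8 + 4·8 = 109
‖A‖ = √122 = 11.0454, ‖B‖ = √129 = 11.3578
cos = 109/(√122·√129) = 109/√15738 = 0.8689

0.8689


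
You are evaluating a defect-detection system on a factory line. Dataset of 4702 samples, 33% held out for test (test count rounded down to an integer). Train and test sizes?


Test = ⌊4702·33/100⌋ = 1551
Train = 4702 - 1551 = 3151

Train: 3151, Test: 1551


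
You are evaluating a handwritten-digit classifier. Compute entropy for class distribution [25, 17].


Probabilities: [25/42, 17/42] ≈ [0.5952, 0.4048]
H = -((25/42)·log₂(25/42) + (17/42)·log₂(17/42))
  = 0.9737 bits

0.9737 bits


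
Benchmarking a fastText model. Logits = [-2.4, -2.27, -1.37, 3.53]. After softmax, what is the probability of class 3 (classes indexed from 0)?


Exponentials: e^-2.4=0.0907, e^-2.27=0.1033, e^-1.37=0.2541, e^3.53=34.124
Sum = 34.5721
Softmax = [0.0026, 0.003, 0.0074, 0.987]
p[3] = 34.124/34.5721 = 0.987

0.987


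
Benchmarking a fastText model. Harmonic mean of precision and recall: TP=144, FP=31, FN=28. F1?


Precision = 144/175 = 0.8229
Recall = 144/172 = 0.8372
F1 = 2·P·R/(P+R) = 2·TP/(2·TP+FP+FN) = 288/(288+31+28) = 288/347 = 0.83

0.83


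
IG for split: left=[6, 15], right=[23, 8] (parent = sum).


Parent = [29, 23], H_parent = 0.9904
H_left = 0.8631 (n=21), H_right = 0.8238 (n=31)
H_children = (21/52)·0.8631 + (31/52)·0.8238 = 0.8397
IG = 0.9904 - 0.8397 = 0.1507

0.1507


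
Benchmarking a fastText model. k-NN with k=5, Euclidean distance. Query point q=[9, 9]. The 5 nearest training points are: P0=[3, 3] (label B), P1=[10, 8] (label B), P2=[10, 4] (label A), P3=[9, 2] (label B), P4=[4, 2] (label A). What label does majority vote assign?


d(q,P0) = 8.4853  (label B)
d(q,P1) = 1.4142  (label B)
d(q,P2) = 5.099  (label A)
d(q,P3) = 7.0  (label B)
d(q,P4) = 8.6023  (label A)
Votes: A=2, B=3
Majority → B

B


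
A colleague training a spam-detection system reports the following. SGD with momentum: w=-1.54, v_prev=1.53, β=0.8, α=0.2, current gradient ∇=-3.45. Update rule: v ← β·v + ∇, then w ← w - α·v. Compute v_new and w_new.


v_new = 0.8·1.53 - 3.45 = 1.224 - 3.45 = -2.226
w_new = -1.54 - 0.2·-2.226 = -1.54 + 0.4452 = -1.0948

v_new=-2.226, w_new=-1.0948


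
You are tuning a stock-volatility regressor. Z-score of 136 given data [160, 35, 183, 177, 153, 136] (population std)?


μ = 140.6667, σ = 49.708
z = (136 - 140.6667)/49.708 = -0.0939

-0.0939


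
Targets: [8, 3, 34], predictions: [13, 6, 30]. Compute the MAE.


Absolute errors: |8-13|=5, |3-6|=3, |34-30|=4
Sum = 12
MAE = 12/3 = 4

4


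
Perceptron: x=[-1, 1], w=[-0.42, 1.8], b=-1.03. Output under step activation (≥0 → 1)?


z = (-1)·(-0.42) + (1)·(1.8) - 1.03
  = 1.19
step(z) = 1 (z≥0)

1


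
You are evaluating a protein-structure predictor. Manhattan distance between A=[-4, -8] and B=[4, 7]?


d = |-4-4| + |-8-7|
  = 8 + 15
  = 23

23


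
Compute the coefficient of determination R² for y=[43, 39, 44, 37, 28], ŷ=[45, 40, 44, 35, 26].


ȳ = 38.2
SS_res = Σ(y-ŷ)² = 13
SS_tot = Σ(y-ȳ)² = 162.8
R² = 1 - SS_res/SS_tot = 1 - 0.0799 = 0.9201

0.9201


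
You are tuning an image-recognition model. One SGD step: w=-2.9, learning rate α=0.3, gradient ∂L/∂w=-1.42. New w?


w_new = w - α·∇
= -2.9 - 0.3·-1.42
= -2.9 + 0.426
= -2.474

-2.474


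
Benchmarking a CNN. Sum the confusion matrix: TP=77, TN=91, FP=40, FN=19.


Total = TP + TN + FP + FN
= 77 + 91 + 40 + 19
= 227
(Predicted positive: 117, predicted negative: 110)

227


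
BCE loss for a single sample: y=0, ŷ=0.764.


BCE = -[y·ln(p) + (1-y)·ln(1-p)]
= -0 - 1·ln(1-0.764)
= -ln(0.236) = 1.4439

1.4439


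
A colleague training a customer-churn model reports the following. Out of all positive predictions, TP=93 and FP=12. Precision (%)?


Precision = TP/(TP+FP)
= 93/(93+12)
= 93/105 = 88.57%

88.57%


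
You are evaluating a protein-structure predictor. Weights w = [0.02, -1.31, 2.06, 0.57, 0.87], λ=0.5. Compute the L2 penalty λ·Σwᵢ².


‖w‖₂² = (0.02)² + (-1.31)² + (2.06)² + (0.57)² + (0.87)²
     = 0.0004 + 1.7161 + 4.2436 + 0.3249 + 0.7569
     = 7.0419
λ·‖w‖₂² = 0.5·7.0419 = 3.52095

3.52095


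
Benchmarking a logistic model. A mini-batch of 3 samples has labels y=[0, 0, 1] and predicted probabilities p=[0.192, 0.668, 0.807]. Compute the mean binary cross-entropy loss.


L[0] = -ln(1-0.192) = -ln(0.808) = 0.2132
L[1] = -ln(1-0.668) = -ln(0.332) = 1.1026
L[2] = -ln(0.807) = 0.2144
mean = (0.2132 + 1.1026 + 0.2144)/3 = 0.5101

0.5101


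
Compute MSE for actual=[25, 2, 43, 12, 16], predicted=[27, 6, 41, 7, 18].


Squared errors: (25-27)²=4, (2-6)²=16, (43-41)²=4, (12-7)²=25, (16-18)²=4
Sum = 53
MSE = 53/5 = 53/5

53/5


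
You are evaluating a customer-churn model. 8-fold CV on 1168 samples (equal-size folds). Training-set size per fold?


Fold size = 1168/8 = 146
Training per fold = 1168 - 146 = 1022

1022


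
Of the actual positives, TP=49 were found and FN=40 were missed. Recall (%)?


Recall = TP/(TP+FN)
= 49/(49+40)
= 49/89 = 55.06%

55.06%


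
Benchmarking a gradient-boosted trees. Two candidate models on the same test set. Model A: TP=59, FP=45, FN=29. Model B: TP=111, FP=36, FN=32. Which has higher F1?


Model A: P=59/104=0.5673, R=59/88=0.6705, F1=2PR/(P+R)=2TP/(2TP+FP+FN)=118/192=0.6146
Model B: P=111/147=0.7551, R=111/143=0.7762, F1=2PR/(P+R)=2TP/(2TP+FP+FN)=222/290=0.7655
0.6146 < 0.7655 → Model B

Model B


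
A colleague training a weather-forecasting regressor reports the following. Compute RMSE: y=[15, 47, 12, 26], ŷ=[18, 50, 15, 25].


MSE = 28/4 = 7
RMSE = √(28/4) = 2.6458

2.6458


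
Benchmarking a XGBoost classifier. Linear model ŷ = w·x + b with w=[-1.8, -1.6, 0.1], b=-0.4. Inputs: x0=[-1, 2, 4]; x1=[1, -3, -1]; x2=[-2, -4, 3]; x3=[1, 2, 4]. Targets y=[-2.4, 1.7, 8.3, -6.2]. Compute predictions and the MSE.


ŷ0 = (-1.8)·(-1) + (-1.6)·(2) + (0.1)·(4) - 0.4 = -1.4
ŷ1 = (-1.8)·(1) + (-1.6)·(-3) + (0.1)·(-1) - 0.4 = 2.5
ŷ2 = (-1.8)·(-2) + (-1.6)·(-4) + (0.1)·(3) - 0.4 = 9.9
ŷ3 = (-1.8)·(1) + (-1.6)·(2) + (0.1)·(4) - 0.4 = -5.0
errors² = [1.0, 0.64, 2.56, 1.44]
MSE = 5.6400/4 = 1.41

1.41


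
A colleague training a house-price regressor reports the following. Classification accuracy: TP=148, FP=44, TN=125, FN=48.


Accuracy = (TP+TN)/(TP+TN+FP+FN)
= (148+125)/(365)
= 273/365 = 74.79%

74.79%


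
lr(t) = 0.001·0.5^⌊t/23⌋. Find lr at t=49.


n_drops = ⌊49/23⌋ = 2
lr = 0.001·0.5^2 = 0.001·0.25 = 0.00025

0.00025


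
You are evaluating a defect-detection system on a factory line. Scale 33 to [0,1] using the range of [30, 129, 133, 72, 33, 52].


min=30, max=133
(33-30)/(133-30) = 3/103 = 0.0291

0.0291


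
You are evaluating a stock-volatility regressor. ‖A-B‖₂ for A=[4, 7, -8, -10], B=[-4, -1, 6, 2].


d = √((4+ 4)² + (7+ 1)² + (-8-6)² + (-10-2)²)
  = √(64 + 64 + 196 + 144)
  = √468 = 21.6333

21.6333


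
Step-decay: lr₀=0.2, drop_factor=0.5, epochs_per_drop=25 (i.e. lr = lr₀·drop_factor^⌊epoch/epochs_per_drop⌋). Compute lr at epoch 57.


n_drops = ⌊57/25⌋ = 2
lr = 0.2·0.5^2 = 0.2·0.25 = 0.05

0.05


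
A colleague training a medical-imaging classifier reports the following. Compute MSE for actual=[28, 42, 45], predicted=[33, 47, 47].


Squared errors: (28-33)²=25, (42-47)²=25, (45-47)²=4
Sum = 54
MSE = 54/3 = 18

18


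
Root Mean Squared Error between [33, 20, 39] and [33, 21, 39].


MSE = 1/3 = 0.3333
RMSE = √(1/3) = 0.5774

0.5774


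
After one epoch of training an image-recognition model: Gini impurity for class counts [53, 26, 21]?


Probabilities: [53/100, 26/100, 21/100] ≈ [0.53, 0.26, 0.21]
Σpᵢ² = (2809 + 676 + 441)/100² = 3926/10000
Gini = 1 - Σpᵢ² = 1 - 3926/10000 = 0.6074

0.6074


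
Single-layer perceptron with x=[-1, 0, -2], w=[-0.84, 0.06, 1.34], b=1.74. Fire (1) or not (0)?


z = (-1)·(-0.84) + (0)·(0.06) + (-2)·(1.34) + 1.74
  = -0.1
step(z) = 0 (z<0)

0


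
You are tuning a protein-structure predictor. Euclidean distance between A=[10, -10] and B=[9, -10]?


d = √((10-9)² + (-10+ 10)²)
  = √(1 + 0)
  = √1 = 1.0

1.0


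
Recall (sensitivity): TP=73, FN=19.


Recall = TP/(TP+FN)
= 73/(73+19)
= 73/92 = 79.35%

79.35%


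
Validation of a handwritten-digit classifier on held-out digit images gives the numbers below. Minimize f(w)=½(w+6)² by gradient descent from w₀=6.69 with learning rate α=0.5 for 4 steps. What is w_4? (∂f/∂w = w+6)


step 1: grad = 6.69+6 = 12.69; w = 6.69 - 0.5·(12.69) = 0.345
step 2: grad = 0.345+6 = 6.345; w = 0.345 - 0.5·(6.345) = -2.8275
step 3: grad = -2.8275+6 = 3.1725; w = -2.8275 - 0.5·(3.1725) = -4.41375
step 4: grad = -4.41375+6 = 1.58625; w = -4.41375 - 0.5·(1.58625) = -5.206875

-5.206875


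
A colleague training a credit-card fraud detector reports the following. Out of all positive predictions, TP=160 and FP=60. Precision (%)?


Precision = TP/(TP+FP)
= 160/(160+60)
= 160/220 = 72.73%

72.73%


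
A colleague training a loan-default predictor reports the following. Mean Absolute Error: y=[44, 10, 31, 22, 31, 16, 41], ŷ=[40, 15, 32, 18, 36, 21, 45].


Absolute errors: |44-40|=4, |10-15|=5, |31-32|=1, |22-18|=4, |31-36|=5, |16-21|=5, |41-45|=4
Sum = 28
MAE = 28/7 = 4

4


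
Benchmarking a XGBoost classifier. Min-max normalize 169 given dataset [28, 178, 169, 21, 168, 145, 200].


min=21, max=200
(169-21)/(200-21) = 148/179 = 0.8268

0.8268


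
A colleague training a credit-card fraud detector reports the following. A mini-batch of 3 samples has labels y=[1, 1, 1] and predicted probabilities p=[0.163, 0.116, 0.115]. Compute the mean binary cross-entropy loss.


L[0] = -ln(0.163) = 1.814
L[1] = -ln(0.116) = 2.1542
L[2] = -ln(0.115) = 2.1628
mean = (1.814 + 2.1542 + 2.1628)/3 = 2.0437

2.0437


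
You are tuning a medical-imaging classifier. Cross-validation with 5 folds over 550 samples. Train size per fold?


Fold size = 550/5 = 110
Training per fold = 550 - 110 = 440

440


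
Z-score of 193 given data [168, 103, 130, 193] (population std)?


μ = 148.5, σ = 34.5435
z = (193 - 148.5)/34.5435 = 1.2882

1.2882


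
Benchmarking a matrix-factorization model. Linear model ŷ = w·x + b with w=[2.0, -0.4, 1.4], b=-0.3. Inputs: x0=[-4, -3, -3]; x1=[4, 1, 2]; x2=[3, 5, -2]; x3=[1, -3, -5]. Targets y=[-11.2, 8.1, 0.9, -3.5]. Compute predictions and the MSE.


ŷ0 = (2.0)·(-4) + (-0.4)·(-3) + (1.4)·(-3) - 0.3 = -11.3
ŷ1 = (2.0)·(4) + (-0.4)·(1) + (1.4)·(2) - 0.3 = 10.1
ŷ2 = (2.0)·(3) + (-0.4)·(5) + (1.4)·(-2) - 0.3 = 0.9
ŷ3 = (2.0)·(1) + (-0.4)·(-3) + (1.4)·(-5) - 0.3 = -4.1
errors² = [0.01, 4.0, 0.0, 0.36]
MSE = 4.3700/4 = 1.0925

1.0925


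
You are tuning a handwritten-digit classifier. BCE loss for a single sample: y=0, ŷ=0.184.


BCE = -[y·ln(p) + (1-y)·ln(1-p)]
= -0 - 1·ln(1-0.184)
= -ln(0.816) = 0.2033

0.2033


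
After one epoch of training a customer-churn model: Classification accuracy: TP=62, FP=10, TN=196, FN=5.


Accuracy = (TP+TN)/(TP+TN+FP+FN)
= (62+196)/(273)
= 258/273 = 94.51%

94.51%


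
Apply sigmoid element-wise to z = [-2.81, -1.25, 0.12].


σ(-2.81) = 1/(1+e^2.81) = 0.0568
σ(-1.25) = 1/(1+e^1.25) = 0.2227
σ(0.12) = 1/(1+e^-0.12) = 0.53
result = [0.0568, 0.2227, 0.53]

[0.0568, 0.2227, 0.53]


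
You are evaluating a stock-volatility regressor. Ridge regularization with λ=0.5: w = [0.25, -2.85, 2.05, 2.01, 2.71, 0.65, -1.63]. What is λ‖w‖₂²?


‖w‖₂² = (0.25)² + (-2.85)² + (2.05)² + (2.01)² + (2.71)² + (0.65)² + (-1.63)²
     = 0.0625 + 8.1225 + 4.2025 + 4.0401 + 7.3441 + 0.4225 + 2.6569
     = 26.8511
λ·‖w‖₂² = 0.5·26.8511 = 13.42555

13.42555


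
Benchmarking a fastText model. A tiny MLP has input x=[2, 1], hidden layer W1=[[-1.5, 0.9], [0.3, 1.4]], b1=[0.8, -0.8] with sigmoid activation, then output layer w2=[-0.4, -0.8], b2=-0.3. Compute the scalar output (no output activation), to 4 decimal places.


z1[0] = (-1.5)·(2) + (0.9)·(1) + 0.8 = -1.3
z1[1] = (0.3)·(2) + (1.4)·(1) - 0.8 = 1.2
h = sigmoid(z1) = [0.2142, 0.7685]
output = (-0.4)·(0.2142) + (-0.8)·(0.7685) - 0.3 = -1.0005

-1.0005


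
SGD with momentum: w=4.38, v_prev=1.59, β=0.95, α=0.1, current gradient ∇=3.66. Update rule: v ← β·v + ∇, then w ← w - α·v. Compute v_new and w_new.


v_new = 0.95·1.59 + 3.66 = 1.5105 + 3.66 = 5.1705
w_new = 4.38 - 0.1·5.1705 = 4.38 - 0.51705 = 3.86295

v_new=5.1705, w_new=3.86295


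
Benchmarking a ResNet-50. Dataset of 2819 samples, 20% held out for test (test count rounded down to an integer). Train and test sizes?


Test = ⌊2819·20/100⌋ = 563
Train = 2819 - 563 = 2256

Train: 2256, Test: 563


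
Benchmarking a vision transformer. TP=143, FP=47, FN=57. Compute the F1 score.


Precision = 143/190 = 0.7526
Recall = 143/200 = 0.715
F1 = 2·P·R/(P+R) = 2·TP/(2·TP+FP+FN) = 286/(286+47+57) = 286/390 = 0.7333

0.7333


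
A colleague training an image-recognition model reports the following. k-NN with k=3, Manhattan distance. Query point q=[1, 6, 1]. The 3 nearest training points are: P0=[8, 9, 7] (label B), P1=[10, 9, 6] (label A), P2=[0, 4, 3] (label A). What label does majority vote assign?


d(q,P0) = 16  (label B)
d(q,P1) = 17  (label A)
d(q,P2) = 5  (label A)
Votes: A=2, B=1
Majority → A

A


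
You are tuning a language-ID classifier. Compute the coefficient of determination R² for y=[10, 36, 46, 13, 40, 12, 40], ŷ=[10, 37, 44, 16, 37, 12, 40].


ȳ = 28.1429
SS_res = Σ(y-ŷ)² = 23
SS_tot = Σ(y-ȳ)² = 1480.86
R² = 1 - SS_res/SS_tot = 1 - 0.0155 = 0.9845

0.9845


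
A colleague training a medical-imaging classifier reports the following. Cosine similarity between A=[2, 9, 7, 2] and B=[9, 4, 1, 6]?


A·B = 2·9 + 9·4 + 7·1 + 2·6 = 73
‖A‖ = √138 = 11.7473, ‖B‖ = √134 = 11.5758
cos = 73/(√138·√134) = 73/√18492 = 0.5368

0.5368


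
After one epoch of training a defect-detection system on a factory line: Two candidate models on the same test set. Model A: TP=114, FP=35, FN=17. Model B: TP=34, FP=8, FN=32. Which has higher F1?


Model A: P=114/149=0.7651, R=114/131=0.8702, F1=2PR/(P+R)=2TP/(2TP+FP+FN)=228/280=0.8143
Model B: P=34/42=0.8095, R=34/66=0.5152, F1=2PR/(P+R)=2TP/(2TP+FP+FN)=68/108=0.6296
0.8143 > 0.6296 → Model A

Model A


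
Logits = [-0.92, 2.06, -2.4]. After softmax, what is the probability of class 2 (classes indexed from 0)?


Exponentials: e^-0.92=0.3985, e^2.06=7.846, e^-2.4=0.0907
Sum = 8.3352
Softmax = [0.0478, 0.9413, 0.0109]
p[2] = 0.0907/8.3352 = 0.0109

0.0109


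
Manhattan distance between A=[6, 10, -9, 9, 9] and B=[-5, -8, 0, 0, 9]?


d = |6+ 5| + |10+ 8| + |-9-0| + |9-0| + |9-9|
  = 11 + 18 + 9 + 9 + 0
  = 47

47


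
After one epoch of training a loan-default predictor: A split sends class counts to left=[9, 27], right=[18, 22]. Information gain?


Parent = [27, 49], H_parent = 0.9387
H_left = 0.8113 (n=36), H_right = 0.9928 (n=40)
H_children = (36/76)·0.8113 + (40/76)·0.9928 = 0.9068
IG = 0.9387 - 0.9068 = 0.0319

0.0319


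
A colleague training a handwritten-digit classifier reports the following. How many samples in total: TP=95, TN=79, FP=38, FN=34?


Total = TP + TN + FP + FN
= 95 + 79 + 38 + 34
= 246
(Predicted positive: 133, predicted negative: 113)

246


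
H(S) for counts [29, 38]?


Probabilities: [29/67, 38/67] ≈ [0.4328, 0.5672]
H = -((29/67)·log₂(29/67) + (38/67)·log₂(38/67))
  = 0.9869 bits

0.9869 bits


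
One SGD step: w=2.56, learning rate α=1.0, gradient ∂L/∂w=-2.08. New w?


w_new = w - α·∇
= 2.56 - 1.0·-2.08
= 2.56 + 2.08
= 4.64

4.64


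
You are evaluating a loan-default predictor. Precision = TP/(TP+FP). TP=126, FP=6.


Precision = TP/(TP+FP)
= 126/(126+6)
= 126/132 = 95.45%

95.45%


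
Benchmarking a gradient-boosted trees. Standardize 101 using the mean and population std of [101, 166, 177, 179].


μ = 155.75, σ = 31.9951
z = (101 - 155.75)/31.9951 = -1.7112

-1.7112


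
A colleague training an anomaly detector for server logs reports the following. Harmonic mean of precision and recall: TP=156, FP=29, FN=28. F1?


Precision = 156/185 = 0.8432
Recall = 156/184 = 0.8478
F1 = 2·P·R/(P+R) = 2·TP/(2·TP+FP+FN) = 312/(312+29+28) = 312/369 = 0.8455

0.8455


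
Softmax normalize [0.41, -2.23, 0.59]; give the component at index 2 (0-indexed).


Exponentials: e^0.41=1.5068, e^-2.23=0.1075, e^0.59=1.804
Sum = 3.4183
Softmax = [0.4408, 0.0315, 0.5277]
p[2] = 1.804/3.4183 = 0.5277

0.5277
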